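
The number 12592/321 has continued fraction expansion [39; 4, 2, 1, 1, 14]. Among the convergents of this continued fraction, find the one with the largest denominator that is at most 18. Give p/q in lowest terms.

510/13

List convergents until the denominator exceeds the bound:
a_0 = 39: 39/1  (≤ bound)
a_1 = 4: 157/4  (≤ bound)
a_2 = 2: 353/9  (≤ bound)
a_3 = 1: 510/13  (≤ bound)
a_4 = 1: 863/22  (> 18, stop)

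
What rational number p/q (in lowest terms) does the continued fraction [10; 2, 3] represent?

Build up convergents one term at a time:
a_0 = 10: 10/1
a_1 = 2: 21/2
a_2 = 3: 73/7

73/7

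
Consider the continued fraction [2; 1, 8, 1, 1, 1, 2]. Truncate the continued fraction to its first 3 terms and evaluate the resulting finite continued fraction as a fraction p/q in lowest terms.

26/9

Start with 8.
1 + 1/(8/1) = 1 + 1/8 = 9/8
2 + 1/(9/8) = 2 + 8/9 = 26/9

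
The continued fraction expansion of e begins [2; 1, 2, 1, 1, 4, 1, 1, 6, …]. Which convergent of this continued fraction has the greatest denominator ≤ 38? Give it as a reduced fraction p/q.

a_0 = 2: 2/1  (≤ bound)
a_1 = 1: 3/1  (≤ bound)
a_2 = 2: 8/3  (≤ bound)
a_3 = 1: 11/4  (≤ bound)
a_4 = 1: 19/7  (≤ bound)
a_5 = 4: 87/32  (≤ bound)
a_6 = 1: 106/39  (> 38, stop)

87/32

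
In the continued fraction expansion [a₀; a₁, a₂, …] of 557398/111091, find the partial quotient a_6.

⌊557398/111091⌋ = 5, remainder 1943
⌊111091/1943⌋ = 57, remainder 340
⌊1943/340⌋ = 5, remainder 243
⌊340/243⌋ = 1, remainder 97
⌊243/97⌋ = 2, remainder 49
⌊97/49⌋ = 1, remainder 48
⌊49/48⌋ = 1, remainder 1

1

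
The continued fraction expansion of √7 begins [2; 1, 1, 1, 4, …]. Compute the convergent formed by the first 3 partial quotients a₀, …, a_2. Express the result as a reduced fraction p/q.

Starting at the tail and folding back:
Start with 1.
1 + 1/(1/1) = 1 + 1/1 = 2/1
2 + 1/(2/1) = 2 + 1/2 = 5/2

5/2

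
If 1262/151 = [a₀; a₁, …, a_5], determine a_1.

1262 ÷ 151 → quotient 8, remainder 54
151 ÷ 54 → quotient 2, remainder 43

2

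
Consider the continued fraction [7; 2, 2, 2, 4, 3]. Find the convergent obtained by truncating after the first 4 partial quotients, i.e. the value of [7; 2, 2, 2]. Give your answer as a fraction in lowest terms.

89/12

Starting at the tail and folding back:
Start with 2.
2 + 1/(2/1) = 2 + 1/2 = 5/2
2 + 1/(5/2) = 2 + 2/5 = 12/5
7 + 1/(12/5) = 7 + 5/12 = 89/12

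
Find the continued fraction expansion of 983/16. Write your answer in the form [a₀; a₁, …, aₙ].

983 ÷ 16 → quotient 61, remainder 7
16 ÷ 7 → quotient 2, remainder 2
7 ÷ 2 → quotient 3, remainder 1
2 ÷ 1 → quotient 2, remainder 0

[61; 2, 3, 2]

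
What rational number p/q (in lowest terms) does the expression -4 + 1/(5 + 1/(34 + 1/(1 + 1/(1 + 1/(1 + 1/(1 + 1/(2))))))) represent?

Start with 2.
1 + 1/(2/1) = 1 + 1/2 = 3/2
1 + 1/(3/2) = 1 + 2/3 = 5/3
1 + 1/(5/3) = 1 + 3/5 = 8/5
1 + 1/(8/5) = 1 + 5/8 = 13/8
34 + 1/(13/8) = 34 + 8/13 = 450/13
5 + 1/(450/13) = 5 + 13/450 = 2263/450
-4 + 1/(2263/450) = -4 + 450/2263 = -8602/2263

-8602/2263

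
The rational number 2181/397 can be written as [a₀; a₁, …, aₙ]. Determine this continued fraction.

Repeatedly divide and take the remainder:
2181 ÷ 397 → quotient 5, remainder 196
397 ÷ 196 → quotient 2, remainder 5
196 ÷ 5 → quotient 39, remainder 1
5 ÷ 1 → quotient 5, remainder 0

[5; 2, 39, 5]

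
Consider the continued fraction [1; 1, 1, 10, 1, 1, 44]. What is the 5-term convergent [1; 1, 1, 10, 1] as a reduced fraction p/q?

a_0 = 1: 1/1
a_1 = 1: 2/1
a_2 = 1: 3/2
a_3 = 10: 32/21
a_4 = 1: 35/23

35/23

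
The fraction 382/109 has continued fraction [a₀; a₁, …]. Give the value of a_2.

1

Apply division with remainder until the remainder is 0:
382 = 3·109 + 55, so a_0 = 3
109 = 1·55 + 54, so a_1 = 1
55 = 1·54 + 1, so a_2 = 1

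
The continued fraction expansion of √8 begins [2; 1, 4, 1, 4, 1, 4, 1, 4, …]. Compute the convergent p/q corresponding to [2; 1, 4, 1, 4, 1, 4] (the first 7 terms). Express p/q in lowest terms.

a_0 = 2: 2/1
a_1 = 1: 3/1
a_2 = 4: 14/5
a_3 = 1: 17/6
a_4 = 4: 82/29
a_5 = 1: 99/35
a_6 = 4: 478/169

478/169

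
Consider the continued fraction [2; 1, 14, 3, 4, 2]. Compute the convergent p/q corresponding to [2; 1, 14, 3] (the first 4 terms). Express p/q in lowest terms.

a_0 = 2: 2/1
a_1 = 1: 3/1
a_2 = 14: 44/15
a_3 = 3: 135/46

135/46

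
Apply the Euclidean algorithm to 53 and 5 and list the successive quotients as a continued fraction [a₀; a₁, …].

Apply division with remainder until the remainder is 0:
53 ÷ 5 → quotient 10, remainder 3
5 ÷ 3 → quotient 1, remainder 2
3 ÷ 2 → quotient 1, remainder 1
2 ÷ 1 → quotient 2, remainder 0

[10; 1, 1, 2]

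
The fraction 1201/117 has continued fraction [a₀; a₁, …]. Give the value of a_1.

Apply division with remainder until the remainder is 0:
1201 = 10·117 + 31, so a_0 = 10
117 = 3·31 + 24, so a_1 = 3

3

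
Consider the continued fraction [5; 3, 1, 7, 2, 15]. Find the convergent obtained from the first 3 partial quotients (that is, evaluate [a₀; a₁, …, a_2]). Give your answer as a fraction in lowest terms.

Starting at the tail and folding back:
Start with 1.
3 + 1/(1/1) = 3 + 1/1 = 4/1
5 + 1/(4/1) = 5 + 1/4 = 21/4

21/4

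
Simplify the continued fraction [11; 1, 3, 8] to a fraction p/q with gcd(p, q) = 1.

388/33

Starting at the tail and folding back:
Start with 8.
3 + 1/(8/1) = 3 + 1/8 = 25/8
1 + 1/(25/8) = 1 + 8/25 = 33/25
11 + 1/(33/25) = 11 + 25/33 = 388/33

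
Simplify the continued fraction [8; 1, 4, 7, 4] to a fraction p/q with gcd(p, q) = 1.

Start with 4.
7 + 1/(4/1) = 7 + 1/4 = 29/4
4 + 1/(29/4) = 4 + 4/29 = 120/29
1 + 1/(120/29) = 1 + 29/120 = 149/120
8 + 1/(149/120) = 8 + 120/149 = 1312/149

1312/149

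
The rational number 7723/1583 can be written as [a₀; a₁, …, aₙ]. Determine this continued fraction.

7723 = 4·1583 + 1391, so a_0 = 4
1583 = 1·1391 + 192, so a_1 = 1
1391 = 7·192 + 47, so a_2 = 7
192 = 4·47 + 4, so a_3 = 4
47 = 11·4 + 3, so a_4 = 11
4 = 1·3 + 1, so a_5 = 1
3 = 3·1 + 0, so a_6 = 3

[4; 1, 7, 4, 11, 1, 3]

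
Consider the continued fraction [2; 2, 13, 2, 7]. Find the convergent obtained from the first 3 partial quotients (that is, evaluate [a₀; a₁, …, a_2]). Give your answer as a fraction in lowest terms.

67/27

Start with 13.
2 + 1/(13/1) = 2 + 1/13 = 27/13
2 + 1/(27/13) = 2 + 13/27 = 67/27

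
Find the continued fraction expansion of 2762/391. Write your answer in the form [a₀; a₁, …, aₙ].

[7; 15, 1, 1, 1, 3, 2]

⌊2762/391⌋ = 7, remainder 25
⌊391/25⌋ = 15, remainder 16
⌊25/16⌋ = 1, remainder 9
⌊16/9⌋ = 1, remainder 7
⌊9/7⌋ = 1, remainder 2
⌊7/2⌋ = 3, remainder 1
⌊2/1⌋ = 2, remainder 0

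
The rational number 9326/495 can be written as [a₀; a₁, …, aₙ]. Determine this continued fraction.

[18; 1, 5, 3, 1, 3, 5]

Apply division with remainder until the remainder is 0:
⌊9326/495⌋ = 18, remainder 416
⌊495/416⌋ = 1, remainder 79
⌊416/79⌋ = 5, remainder 21
⌊79/21⌋ = 3, remainder 16
⌊21/16⌋ = 1, remainder 5
⌊16/5⌋ = 3, remainder 1
⌊5/1⌋ = 5, remainder 0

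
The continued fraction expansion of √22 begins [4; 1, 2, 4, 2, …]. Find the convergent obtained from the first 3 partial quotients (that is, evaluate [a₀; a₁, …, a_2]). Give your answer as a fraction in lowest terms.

14/3

Start with 2.
1 + 1/(2/1) = 1 + 1/2 = 3/2
4 + 1/(3/2) = 4 + 2/3 = 14/3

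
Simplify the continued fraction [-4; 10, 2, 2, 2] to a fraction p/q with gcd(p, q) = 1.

Start with 2.
2 + 1/(2/1) = 2 + 1/2 = 5/2
2 + 1/(5/2) = 2 + 2/5 = 12/5
10 + 1/(12/5) = 10 + 5/12 = 125/12
-4 + 1/(125/12) = -4 + 12/125 = -488/125

-488/125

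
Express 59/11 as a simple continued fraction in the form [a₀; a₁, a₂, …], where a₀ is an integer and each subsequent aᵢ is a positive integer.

[5; 2, 1, 3]

Repeatedly divide and take the remainder:
59 = 5·11 + 4, so a_0 = 5
11 = 2·4 + 3, so a_1 = 2
4 = 1·3 + 1, so a_2 = 1
3 = 3·1 + 0, so a_3 = 3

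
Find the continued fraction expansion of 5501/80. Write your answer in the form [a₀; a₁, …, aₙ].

5501 ÷ 80 → quotient 68, remainder 61
80 ÷ 61 → quotient 1, remainder 19
61 ÷ 19 → quotient 3, remainder 4
19 ÷ 4 → quotient 4, remainder 3
4 ÷ 3 → quotient 1, remainder 1
3 ÷ 1 → quotient 3, remainder 0

[68; 1, 3, 4, 1, 3]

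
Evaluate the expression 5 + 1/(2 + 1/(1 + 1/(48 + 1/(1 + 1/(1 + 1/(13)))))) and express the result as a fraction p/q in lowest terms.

21257/3984

a_0 = 5: 5/1
a_1 = 2: 11/2
a_2 = 1: 16/3
a_3 = 48: 779/146
a_4 = 1: 795/149
a_5 = 1: 1574/295
a_6 = 13: 21257/3984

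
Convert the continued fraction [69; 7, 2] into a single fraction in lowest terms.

1037/15

Start with 2.
7 + 1/(2/1) = 7 + 1/2 = 15/2
69 + 1/(15/2) = 69 + 2/15 = 1037/15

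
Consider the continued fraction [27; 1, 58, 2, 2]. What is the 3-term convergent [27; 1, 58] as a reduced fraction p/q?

Compute successive convergents:
a_0 = 27: 27/1
a_1 = 1: 28/1
a_2 = 58: 1651/59

1651/59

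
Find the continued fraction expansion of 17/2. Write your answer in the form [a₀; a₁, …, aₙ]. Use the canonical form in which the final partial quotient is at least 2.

[8; 2]

Apply division with remainder until the remainder is 0:
17 = 8·2 + 1, so a_0 = 8
2 = 2·1 + 0, so a_1 = 2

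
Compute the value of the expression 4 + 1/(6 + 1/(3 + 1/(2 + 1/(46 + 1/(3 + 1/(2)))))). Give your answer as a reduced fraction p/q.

a_0 = 4: 4/1
a_1 = 6: 25/6
a_2 = 3: 79/19
a_3 = 2: 183/44
a_4 = 46: 8497/2043
a_5 = 3: 25674/6173
a_6 = 2: 59845/14389

59845/14389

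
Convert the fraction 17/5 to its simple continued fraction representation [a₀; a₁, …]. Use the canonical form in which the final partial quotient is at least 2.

[3; 2, 2]

17 ÷ 5 → quotient 3, remainder 2
5 ÷ 2 → quotient 2, remainder 1
2 ÷ 1 → quotient 2, remainder 0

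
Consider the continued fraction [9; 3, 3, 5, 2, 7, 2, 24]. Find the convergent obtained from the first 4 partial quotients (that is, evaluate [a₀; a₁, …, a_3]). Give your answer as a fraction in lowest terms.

a_0 = 9: 9/1
a_1 = 3: 28/3
a_2 = 3: 93/10
a_3 = 5: 493/53

493/53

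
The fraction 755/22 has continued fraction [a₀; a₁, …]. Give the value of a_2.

755 ÷ 22 → quotient 34, remainder 7
22 ÷ 7 → quotient 3, remainder 1
7 ÷ 1 → quotient 7, remainder 0

7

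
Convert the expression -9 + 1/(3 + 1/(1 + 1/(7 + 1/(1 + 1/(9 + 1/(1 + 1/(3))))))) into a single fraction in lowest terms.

-13018/1489

Start with 3.
1 + 1/(3/1) = 1 + 1/3 = 4/3
9 + 1/(4/3) = 9 + 3/4 = 39/4
1 + 1/(39/4) = 1 + 4/39 = 43/39
7 + 1/(43/39) = 7 + 39/43 = 340/43
1 + 1/(340/43) = 1 + 43/340 = 383/340
3 + 1/(383/340) = 3 + 340/383 = 1489/383
-9 + 1/(1489/383) = -9 + 383/1489 = -13018/1489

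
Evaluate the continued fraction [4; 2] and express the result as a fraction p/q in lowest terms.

Start with 2.
4 + 1/(2/1) = 4 + 1/2 = 9/2

9/2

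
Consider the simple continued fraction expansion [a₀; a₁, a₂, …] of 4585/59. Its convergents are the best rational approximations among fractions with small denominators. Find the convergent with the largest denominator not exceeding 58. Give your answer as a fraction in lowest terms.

544/7

a_0 = 77: 77/1  (≤ bound)
a_1 = 1: 78/1  (≤ bound)
a_2 = 2: 233/3  (≤ bound)
a_3 = 2: 544/7  (≤ bound)
a_4 = 8: 4585/59  (> 58, stop)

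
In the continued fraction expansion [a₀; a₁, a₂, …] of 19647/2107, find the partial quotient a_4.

3

19647 = 9·2107 + 684, so a_0 = 9
2107 = 3·684 + 55, so a_1 = 3
684 = 12·55 + 24, so a_2 = 12
55 = 2·24 + 7, so a_3 = 2
24 = 3·7 + 3, so a_4 = 3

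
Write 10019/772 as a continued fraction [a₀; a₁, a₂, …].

Apply division with remainder until the remainder is 0:
10019 = 12·772 + 755, so a_0 = 12
772 = 1·755 + 17, so a_1 = 1
755 = 44·17 + 7, so a_2 = 44
17 = 2·7 + 3, so a_3 = 2
7 = 2·3 + 1, so a_4 = 2
3 = 3·1 + 0, so a_5 = 3

[12; 1, 44, 2, 2, 3]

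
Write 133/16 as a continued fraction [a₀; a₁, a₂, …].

[8; 3, 5]

Run the Euclidean algorithm, recording each quotient:
133 = 8·16 + 5, so a_0 = 8
16 = 3·5 + 1, so a_1 = 3
5 = 5·1 + 0, so a_2 = 5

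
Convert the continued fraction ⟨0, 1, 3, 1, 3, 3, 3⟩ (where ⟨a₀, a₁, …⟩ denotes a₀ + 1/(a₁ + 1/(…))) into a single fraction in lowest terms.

162/205

a_0 = 0: 0/1
a_1 = 1: 1/1
a_2 = 3: 3/4
a_3 = 1: 4/5
a_4 = 3: 15/19
a_5 = 3: 49/62
a_6 = 3: 162/205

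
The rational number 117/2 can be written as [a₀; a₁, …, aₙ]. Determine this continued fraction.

Repeatedly divide and take the remainder:
117 ÷ 2 → quotient 58, remainder 1
2 ÷ 1 → quotient 2, remainder 0

[58; 2]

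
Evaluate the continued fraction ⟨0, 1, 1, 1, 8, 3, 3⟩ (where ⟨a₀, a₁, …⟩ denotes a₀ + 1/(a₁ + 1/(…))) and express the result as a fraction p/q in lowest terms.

176/269

Build up convergents one term at a time:
a_0 = 0: 0/1
a_1 = 1: 1/1
a_2 = 1: 1/2
a_3 = 1: 2/3
a_4 = 8: 17/26
a_5 = 3: 53/81
a_6 = 3: 176/269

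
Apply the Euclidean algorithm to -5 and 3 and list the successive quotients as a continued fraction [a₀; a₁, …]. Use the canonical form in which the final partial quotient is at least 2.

[-2; 3]

-5 = -2·3 + 1, so a_0 = -2
3 = 3·1 + 0, so a_1 = 3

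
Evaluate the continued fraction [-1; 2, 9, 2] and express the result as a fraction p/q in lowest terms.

a_0 = -1: -1/1
a_1 = 2: -1/2
a_2 = 9: -10/19
a_3 = 2: -21/40

-21/40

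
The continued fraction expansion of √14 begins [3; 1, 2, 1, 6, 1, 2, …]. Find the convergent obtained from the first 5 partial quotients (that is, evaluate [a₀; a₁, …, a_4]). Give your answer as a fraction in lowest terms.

a_0 = 3: 3/1
a_1 = 1: 4/1
a_2 = 2: 11/3
a_3 = 1: 15/4
a_4 = 6: 101/27

101/27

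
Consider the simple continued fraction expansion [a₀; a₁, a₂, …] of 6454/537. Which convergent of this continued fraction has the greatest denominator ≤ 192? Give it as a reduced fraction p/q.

1935/161

List convergents until the denominator exceeds the bound:
a_0 = 12: 12/1  (≤ bound)
a_1 = 53: 637/53  (≤ bound)
a_2 = 1: 649/54  (≤ bound)
a_3 = 2: 1935/161  (≤ bound)
a_4 = 3: 6454/537  (> 192, stop)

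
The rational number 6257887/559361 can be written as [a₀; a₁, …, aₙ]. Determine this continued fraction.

[11; 5, 3, 60, 1, 2, 3, 57]

6257887 = 11·559361 + 104916, so a_0 = 11
559361 = 5·104916 + 34781, so a_1 = 5
104916 = 3·34781 + 573, so a_2 = 3
34781 = 60·573 + 401, so a_3 = 60
573 = 1·401 + 172, so a_4 = 1
401 = 2·172 + 57, so a_5 = 2
172 = 3·57 + 1, so a_6 = 3
57 = 57·1 + 0, so a_7 = 57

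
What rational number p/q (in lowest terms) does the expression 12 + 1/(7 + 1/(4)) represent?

352/29

Start with 4.
7 + 1/(4/1) = 7 + 1/4 = 29/4
12 + 1/(29/4) = 12 + 4/29 = 352/29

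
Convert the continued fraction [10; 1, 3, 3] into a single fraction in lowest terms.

Start with 3.
3 + 1/(3/1) = 3 + 1/3 = 10/3
1 + 1/(10/3) = 1 + 3/10 = 13/10
10 + 1/(13/10) = 10 + 10/13 = 140/13

140/13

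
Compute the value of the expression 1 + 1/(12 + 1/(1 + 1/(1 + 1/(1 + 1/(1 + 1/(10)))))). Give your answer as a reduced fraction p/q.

Compute successive convergents:
a_0 = 1: 1/1
a_1 = 12: 13/12
a_2 = 1: 14/13
a_3 = 1: 27/25
a_4 = 1: 41/38
a_5 = 1: 68/63
a_6 = 10: 721/668

721/668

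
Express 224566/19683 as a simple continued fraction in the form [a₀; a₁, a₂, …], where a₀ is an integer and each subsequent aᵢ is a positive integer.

[11; 2, 2, 3, 1, 46, 3, 6]

224566 ÷ 19683 → quotient 11, remainder 8053
19683 ÷ 8053 → quotient 2, remainder 3577
8053 ÷ 3577 → quotient 2, remainder 899
3577 ÷ 899 → quotient 3, remainder 880
899 ÷ 880 → quotient 1, remainder 19
880 ÷ 19 → quotient 46, remainder 6
19 ÷ 6 → quotient 3, remainder 1
6 ÷ 1 → quotient 6, remainder 0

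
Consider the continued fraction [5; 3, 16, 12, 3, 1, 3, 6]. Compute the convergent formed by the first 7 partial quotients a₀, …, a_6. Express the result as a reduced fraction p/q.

48264/9061

Start with 3.
1 + 1/(3/1) = 1 + 1/3 = 4/3
3 + 1/(4/3) = 3 + 3/4 = 15/4
12 + 1/(15/4) = 12 + 4/15 = 184/15
16 + 1/(184/15) = 16 + 15/184 = 2959/184
3 + 1/(2959/184) = 3 + 184/2959 = 9061/2959
5 + 1/(9061/2959) = 5 + 2959/9061 = 48264/9061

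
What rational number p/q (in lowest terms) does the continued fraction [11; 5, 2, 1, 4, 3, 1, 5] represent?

20371/1821

a_0 = 11: 11/1
a_1 = 5: 56/5
a_2 = 2: 123/11
a_3 = 1: 179/16
a_4 = 4: 839/75
a_5 = 3: 2696/241
a_6 = 1: 3535/316
a_7 = 5: 20371/1821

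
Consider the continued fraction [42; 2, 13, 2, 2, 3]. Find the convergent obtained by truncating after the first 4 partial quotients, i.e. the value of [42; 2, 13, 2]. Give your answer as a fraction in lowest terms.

Start with 2.
13 + 1/(2/1) = 13 + 1/2 = 27/2
2 + 1/(27/2) = 2 + 2/27 = 56/27
42 + 1/(56/27) = 42 + 27/56 = 2379/56

2379/56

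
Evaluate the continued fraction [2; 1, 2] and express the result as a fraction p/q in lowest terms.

a_0 = 2: 2/1
a_1 = 1: 3/1
a_2 = 2: 8/3

8/3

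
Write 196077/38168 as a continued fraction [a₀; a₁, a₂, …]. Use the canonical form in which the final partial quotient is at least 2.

196077 = 5·38168 + 5237, so a_0 = 5
38168 = 7·5237 + 1509, so a_1 = 7
5237 = 3·1509 + 710, so a_2 = 3
1509 = 2·710 + 89, so a_3 = 2
710 = 7·89 + 87, so a_4 = 7
89 = 1·87 + 2, so a_5 = 1
87 = 43·2 + 1, so a_6 = 43
2 = 2·1 + 0, so a_7 = 2

[5; 7, 3, 2, 7, 1, 43, 2]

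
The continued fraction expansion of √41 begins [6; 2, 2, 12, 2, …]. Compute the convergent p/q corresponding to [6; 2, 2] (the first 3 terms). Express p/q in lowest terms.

32/5

Use the convergent recurrence hₖ = aₖ·hₖ₋₁ + hₖ₋₂ (and likewise for the denominators kₖ):
a_0 = 6: 6/1
a_1 = 2: 13/2
a_2 = 2: 32/5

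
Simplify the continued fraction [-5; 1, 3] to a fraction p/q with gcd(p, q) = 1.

-17/4

Work from the innermost term outward:
Start with 3.
1 + 1/(3/1) = 1 + 1/3 = 4/3
-5 + 1/(4/3) = -5 + 3/4 = -17/4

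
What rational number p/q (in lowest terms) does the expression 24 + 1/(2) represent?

a_0 = 24: 24/1
a_1 = 2: 49/2

49/2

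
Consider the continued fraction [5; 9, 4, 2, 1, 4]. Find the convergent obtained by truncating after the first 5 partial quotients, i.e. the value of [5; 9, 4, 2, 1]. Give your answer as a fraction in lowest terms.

Start with 1.
2 + 1/(1/1) = 2 + 1/1 = 3/1
4 + 1/(3/1) = 4 + 1/3 = 13/3
9 + 1/(13/3) = 9 + 3/13 = 120/13
5 + 1/(120/13) = 5 + 13/120 = 613/120

613/120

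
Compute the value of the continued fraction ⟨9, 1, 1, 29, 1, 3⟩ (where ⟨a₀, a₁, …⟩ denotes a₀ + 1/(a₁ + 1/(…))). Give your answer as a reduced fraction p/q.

2301/242

Start with 3.
1 + 1/(3/1) = 1 + 1/3 = 4/3
29 + 1/(4/3) = 29 + 3/4 = 119/4
1 + 1/(119/4) = 1 + 4/119 = 123/119
1 + 1/(123/119) = 1 + 119/123 = 242/123
9 + 1/(242/123) = 9 + 123/242 = 2301/242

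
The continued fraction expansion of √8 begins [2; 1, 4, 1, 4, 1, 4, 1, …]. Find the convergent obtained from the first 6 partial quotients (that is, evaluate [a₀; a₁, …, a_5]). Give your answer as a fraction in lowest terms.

Compute successive convergents:
a_0 = 2: 2/1
a_1 = 1: 3/1
a_2 = 4: 14/5
a_3 = 1: 17/6
a_4 = 4: 82/29
a_5 = 1: 99/35

99/35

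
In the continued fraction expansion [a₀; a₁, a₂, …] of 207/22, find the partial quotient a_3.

Apply division with remainder until the remainder is 0:
207 ÷ 22 → quotient 9, remainder 9
22 ÷ 9 → quotient 2, remainder 4
9 ÷ 4 → quotient 2, remainder 1
4 ÷ 1 → quotient 4, remainder 0

4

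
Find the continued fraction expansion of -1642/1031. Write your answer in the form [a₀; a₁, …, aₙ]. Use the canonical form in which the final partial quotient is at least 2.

[-2; 2, 2, 5, 38]

Run the Euclidean algorithm, recording each quotient:
-1642 = -2·1031 + 420, so a_0 = -2
1031 = 2·420 + 191, so a_1 = 2
420 = 2·191 + 38, so a_2 = 2
191 = 5·38 + 1, so a_3 = 5
38 = 38·1 + 0, so a_4 = 38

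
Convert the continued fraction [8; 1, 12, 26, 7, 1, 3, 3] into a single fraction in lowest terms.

307033/34408

a_0 = 8: 8/1
a_1 = 1: 9/1
a_2 = 12: 116/13
a_3 = 26: 3025/339
a_4 = 7: 21291/2386
a_5 = 1: 24316/2725
a_6 = 3: 94239/10561
a_7 = 3: 307033/34408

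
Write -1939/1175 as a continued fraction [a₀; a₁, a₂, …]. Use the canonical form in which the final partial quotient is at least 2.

⌊-1939/1175⌋ = -2, remainder 411
⌊1175/411⌋ = 2, remainder 353
⌊411/353⌋ = 1, remainder 58
⌊353/58⌋ = 6, remainder 5
⌊58/5⌋ = 11, remainder 3
⌊5/3⌋ = 1, remainder 2
⌊3/2⌋ = 1, remainder 1
⌊2/1⌋ = 2, remainder 0

[-2; 2, 1, 6, 11, 1, 1, 2]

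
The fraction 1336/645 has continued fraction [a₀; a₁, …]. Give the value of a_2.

1336 ÷ 645 → quotient 2, remainder 46
645 ÷ 46 → quotient 14, remainder 1
46 ÷ 1 → quotient 46, remainder 0

46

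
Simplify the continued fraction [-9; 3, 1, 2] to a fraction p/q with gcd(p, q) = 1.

Use the convergent recurrence hₖ = aₖ·hₖ₋₁ + hₖ₋₂ (and likewise for the denominators kₖ):
a_0 = -9: -9/1
a_1 = 3: -26/3
a_2 = 1: -35/4
a_3 = 2: -96/11

-96/11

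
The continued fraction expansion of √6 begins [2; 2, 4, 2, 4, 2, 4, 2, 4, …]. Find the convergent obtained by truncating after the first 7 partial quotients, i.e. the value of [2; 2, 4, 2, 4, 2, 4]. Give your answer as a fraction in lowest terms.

Start with 4.
2 + 1/(4/1) = 2 + 1/4 = 9/4
4 + 1/(9/4) = 4 + 4/9 = 40/9
2 + 1/(40/9) = 2 + 9/40 = 89/40
4 + 1/(89/40) = 4 + 40/89 = 396/89
2 + 1/(396/89) = 2 + 89/396 = 881/396
2 + 1/(881/396) = 2 + 396/881 = 2158/881

2158/881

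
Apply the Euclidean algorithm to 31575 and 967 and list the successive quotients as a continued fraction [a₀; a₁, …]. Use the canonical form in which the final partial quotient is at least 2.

[32; 1, 1, 1, 7, 5, 8]

Apply division with remainder until the remainder is 0:
⌊31575/967⌋ = 32, remainder 631
⌊967/631⌋ = 1, remainder 336
⌊631/336⌋ = 1, remainder 295
⌊336/295⌋ = 1, remainder 41
⌊295/41⌋ = 7, remainder 8
⌊41/8⌋ = 5, remainder 1
⌊8/1⌋ = 8, remainder 0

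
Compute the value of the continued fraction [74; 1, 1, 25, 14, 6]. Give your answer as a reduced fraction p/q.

323894/4347

Start with 6.
14 + 1/(6/1) = 14 + 1/6 = 85/6
25 + 1/(85/6) = 25 + 6/85 = 2131/85
1 + 1/(2131/85) = 1 + 85/2131 = 2216/2131
1 + 1/(2216/2131) = 1 + 2131/2216 = 4347/2216
74 + 1/(4347/2216) = 74 + 2216/4347 = 323894/4347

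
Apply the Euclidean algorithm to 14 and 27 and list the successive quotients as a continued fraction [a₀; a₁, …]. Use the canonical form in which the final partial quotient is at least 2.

[0; 1, 1, 13]

Run the Euclidean algorithm, recording each quotient:
14 ÷ 27 → quotient 0, remainder 14
27 ÷ 14 → quotient 1, remainder 13
14 ÷ 13 → quotient 1, remainder 1
13 ÷ 1 → quotient 13, remainder 0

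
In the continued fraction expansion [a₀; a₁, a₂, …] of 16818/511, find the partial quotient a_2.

10

⌊16818/511⌋ = 32, remainder 466
⌊511/466⌋ = 1, remainder 45
⌊466/45⌋ = 10, remainder 16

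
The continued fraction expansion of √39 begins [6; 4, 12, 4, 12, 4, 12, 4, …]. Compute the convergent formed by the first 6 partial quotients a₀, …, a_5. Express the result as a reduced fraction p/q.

62425/9996

Compute successive convergents:
a_0 = 6: 6/1
a_1 = 4: 25/4
a_2 = 12: 306/49
a_3 = 4: 1249/200
a_4 = 12: 15294/2449
a_5 = 4: 62425/9996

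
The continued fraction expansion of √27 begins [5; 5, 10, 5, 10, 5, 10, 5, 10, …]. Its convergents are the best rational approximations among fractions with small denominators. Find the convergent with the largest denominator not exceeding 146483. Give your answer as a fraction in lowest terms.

a_0 = 5: 5/1  (≤ bound)
a_1 = 5: 26/5  (≤ bound)
a_2 = 10: 265/51  (≤ bound)
a_3 = 5: 1351/260  (≤ bound)
a_4 = 10: 13775/2651  (≤ bound)
a_5 = 5: 70226/13515  (≤ bound)
a_6 = 10: 716035/137801  (≤ bound)
a_7 = 5: 3650401/702520  (> 146483, stop)

716035/137801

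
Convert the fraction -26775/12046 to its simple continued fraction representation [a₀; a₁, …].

⌊-26775/12046⌋ = -3, remainder 9363
⌊12046/9363⌋ = 1, remainder 2683
⌊9363/2683⌋ = 3, remainder 1314
⌊2683/1314⌋ = 2, remainder 55
⌊1314/55⌋ = 23, remainder 49
⌊55/49⌋ = 1, remainder 6
⌊49/6⌋ = 8, remainder 1
⌊6/1⌋ = 6, remainder 0

[-3; 1, 3, 2, 23, 1, 8, 6]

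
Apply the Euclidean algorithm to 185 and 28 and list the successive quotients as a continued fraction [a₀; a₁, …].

Apply division with remainder until the remainder is 0:
⌊185/28⌋ = 6, remainder 17
⌊28/17⌋ = 1, remainder 11
⌊17/11⌋ = 1, remainder 6
⌊11/6⌋ = 1, remainder 5
⌊6/5⌋ = 1, remainder 1
⌊5/1⌋ = 5, remainder 0

[6; 1, 1, 1, 1, 5]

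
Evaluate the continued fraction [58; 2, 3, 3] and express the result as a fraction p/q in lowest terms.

Use the convergent recurrence hₖ = aₖ·hₖ₋₁ + hₖ₋₂ (and likewise for the denominators kₖ):
a_0 = 58: 58/1
a_1 = 2: 117/2
a_2 = 3: 409/7
a_3 = 3: 1344/23

1344/23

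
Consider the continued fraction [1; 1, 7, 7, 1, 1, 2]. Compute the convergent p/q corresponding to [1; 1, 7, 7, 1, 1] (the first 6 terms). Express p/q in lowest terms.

229/122

Start with 1.
1 + 1/(1/1) = 1 + 1/1 = 2/1
7 + 1/(2/1) = 7 + 1/2 = 15/2
7 + 1/(15/2) = 7 + 2/15 = 107/15
1 + 1/(107/15) = 1 + 15/107 = 122/107
1 + 1/(122/107) = 1 + 107/122 = 229/122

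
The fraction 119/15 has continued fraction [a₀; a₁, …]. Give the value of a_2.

119 ÷ 15 → quotient 7, remainder 14
15 ÷ 14 → quotient 1, remainder 1
14 ÷ 1 → quotient 14, remainder 0

14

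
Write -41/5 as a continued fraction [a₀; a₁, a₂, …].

-41 ÷ 5 → quotient -9, remainder 4
5 ÷ 4 → quotient 1, remainder 1
4 ÷ 1 → quotient 4, remainder 0

[-9; 1, 4]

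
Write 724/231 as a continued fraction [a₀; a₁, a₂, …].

Apply division with remainder until the remainder is 0:
⌊724/231⌋ = 3, remainder 31
⌊231/31⌋ = 7, remainder 14
⌊31/14⌋ = 2, remainder 3
⌊14/3⌋ = 4, remainder 2
⌊3/2⌋ = 1, remainder 1
⌊2/1⌋ = 2, remainder 0

[3; 7, 2, 4, 1, 2]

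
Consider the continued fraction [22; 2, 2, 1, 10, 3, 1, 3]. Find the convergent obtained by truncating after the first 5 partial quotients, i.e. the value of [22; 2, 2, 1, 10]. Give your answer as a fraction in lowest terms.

Use the convergent recurrence hₖ = aₖ·hₖ₋₁ + hₖ₋₂ (and likewise for the denominators kₖ):
a_0 = 22: 22/1
a_1 = 2: 45/2
a_2 = 2: 112/5
a_3 = 1: 157/7
a_4 = 10: 1682/75

1682/75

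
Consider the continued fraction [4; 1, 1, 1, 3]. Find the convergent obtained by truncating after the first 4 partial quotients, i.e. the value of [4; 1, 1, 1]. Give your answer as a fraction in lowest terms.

14/3

a_0 = 4: 4/1
a_1 = 1: 5/1
a_2 = 1: 9/2
a_3 = 1: 14/3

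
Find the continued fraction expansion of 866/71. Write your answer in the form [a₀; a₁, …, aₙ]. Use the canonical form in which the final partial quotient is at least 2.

[12; 5, 14]

Repeatedly divide and take the remainder:
866 = 12·71 + 14, so a_0 = 12
71 = 5·14 + 1, so a_1 = 5
14 = 14·1 + 0, so a_2 = 14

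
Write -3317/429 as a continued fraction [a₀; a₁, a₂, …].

[-8; 3, 1, 2, 1, 2, 2, 4]

-3317 = -8·429 + 115, so a_0 = -8
429 = 3·115 + 84, so a_1 = 3
115 = 1·84 + 31, so a_2 = 1
84 = 2·31 + 22, so a_3 = 2
31 = 1·22 + 9, so a_4 = 1
22 = 2·9 + 4, so a_5 = 2
9 = 2·4 + 1, so a_6 = 2
4 = 4·1 + 0, so a_7 = 4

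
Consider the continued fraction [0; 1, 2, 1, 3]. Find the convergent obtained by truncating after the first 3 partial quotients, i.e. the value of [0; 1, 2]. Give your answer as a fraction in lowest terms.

2/3

a_0 = 0: 0/1
a_1 = 1: 1/1
a_2 = 2: 2/3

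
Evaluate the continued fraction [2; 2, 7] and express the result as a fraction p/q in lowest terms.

37/15

a_0 = 2: 2/1
a_1 = 2: 5/2
a_2 = 7: 37/15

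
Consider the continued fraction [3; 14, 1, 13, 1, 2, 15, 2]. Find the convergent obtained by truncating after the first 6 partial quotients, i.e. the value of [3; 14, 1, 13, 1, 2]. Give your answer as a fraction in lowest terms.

2015/657

Compute successive convergents:
a_0 = 3: 3/1
a_1 = 14: 43/14
a_2 = 1: 46/15
a_3 = 13: 641/209
a_4 = 1: 687/224
a_5 = 2: 2015/657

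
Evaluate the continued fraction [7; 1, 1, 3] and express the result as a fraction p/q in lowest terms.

Collapse the nested fraction from the inside out:
Start with 3.
1 + 1/(3/1) = 1 + 1/3 = 4/3
1 + 1/(4/3) = 1 + 3/4 = 7/4
7 + 1/(7/4) = 7 + 4/7 = 53/7

53/7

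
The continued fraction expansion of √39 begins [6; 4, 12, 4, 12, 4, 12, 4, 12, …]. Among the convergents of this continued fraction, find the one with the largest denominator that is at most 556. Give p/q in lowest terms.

a_0 = 6: 6/1  (≤ bound)
a_1 = 4: 25/4  (≤ bound)
a_2 = 12: 306/49  (≤ bound)
a_3 = 4: 1249/200  (≤ bound)
a_4 = 12: 15294/2449  (> 556, stop)

1249/200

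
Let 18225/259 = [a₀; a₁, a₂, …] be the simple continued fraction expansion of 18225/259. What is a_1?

2

⌊18225/259⌋ = 70, remainder 95
⌊259/95⌋ = 2, remainder 69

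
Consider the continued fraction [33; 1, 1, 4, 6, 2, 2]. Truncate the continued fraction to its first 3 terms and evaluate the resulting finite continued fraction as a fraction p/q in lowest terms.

67/2

Start with 1.
1 + 1/(1/1) = 1 + 1/1 = 2/1
33 + 1/(2/1) = 33 + 1/2 = 67/2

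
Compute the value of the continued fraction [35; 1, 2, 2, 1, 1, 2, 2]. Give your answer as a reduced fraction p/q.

3749/105

Starting at the tail and folding back:
Start with 2.
2 + 1/(2/1) = 2 + 1/2 = 5/2
1 + 1/(5/2) = 1 + 2/5 = 7/5
1 + 1/(7/5) = 1 + 5/7 = 12/7
2 + 1/(12/7) = 2 + 7/12 = 31/12
2 + 1/(31/12) = 2 + 12/31 = 74/31
1 + 1/(74/31) = 1 + 31/74 = 105/74
35 + 1/(105/74) = 35 + 74/105 = 3749/105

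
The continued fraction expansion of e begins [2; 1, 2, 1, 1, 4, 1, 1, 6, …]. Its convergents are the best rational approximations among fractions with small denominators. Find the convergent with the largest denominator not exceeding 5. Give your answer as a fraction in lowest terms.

a_0 = 2: 2/1  (≤ bound)
a_1 = 1: 3/1  (≤ bound)
a_2 = 2: 8/3  (≤ bound)
a_3 = 1: 11/4  (≤ bound)
a_4 = 1: 19/7  (> 5, stop)

11/4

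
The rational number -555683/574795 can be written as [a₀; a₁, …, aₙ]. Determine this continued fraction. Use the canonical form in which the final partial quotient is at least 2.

[-1; 30, 13, 3, 7, 7, 9]

-555683 ÷ 574795 → quotient -1, remainder 19112
574795 ÷ 19112 → quotient 30, remainder 1435
19112 ÷ 1435 → quotient 13, remainder 457
1435 ÷ 457 → quotient 3, remainder 64
457 ÷ 64 → quotient 7, remainder 9
64 ÷ 9 → quotient 7, remainder 1
9 ÷ 1 → quotient 9, remainder 0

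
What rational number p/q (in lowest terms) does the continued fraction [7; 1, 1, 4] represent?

Use the convergent recurrence hₖ = aₖ·hₖ₋₁ + hₖ₋₂ (and likewise for the denominators kₖ):
a_0 = 7: 7/1
a_1 = 1: 8/1
a_2 = 1: 15/2
a_3 = 4: 68/9

68/9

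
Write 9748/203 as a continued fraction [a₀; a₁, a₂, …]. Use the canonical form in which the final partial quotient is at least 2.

[48; 50, 1, 3]

9748 ÷ 203 → quotient 48, remainder 4
203 ÷ 4 → quotient 50, remainder 3
4 ÷ 3 → quotient 1, remainder 1
3 ÷ 1 → quotient 3, remainder 0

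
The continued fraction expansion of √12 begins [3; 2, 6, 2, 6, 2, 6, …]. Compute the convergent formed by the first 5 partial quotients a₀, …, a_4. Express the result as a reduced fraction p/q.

Starting at the tail and folding back:
Start with 6.
2 + 1/(6/1) = 2 + 1/6 = 13/6
6 + 1/(13/6) = 6 + 6/13 = 84/13
2 + 1/(84/13) = 2 + 13/84 = 181/84
3 + 1/(181/84) = 3 + 84/181 = 627/181

627/181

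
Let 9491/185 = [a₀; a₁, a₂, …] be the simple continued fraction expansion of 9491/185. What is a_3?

Run the Euclidean algorithm, recording each quotient:
⌊9491/185⌋ = 51, remainder 56
⌊185/56⌋ = 3, remainder 17
⌊56/17⌋ = 3, remainder 5
⌊17/5⌋ = 3, remainder 2

3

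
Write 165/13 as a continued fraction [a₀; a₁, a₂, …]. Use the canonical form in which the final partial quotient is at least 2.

[12; 1, 2, 4]

165 = 12·13 + 9, so a_0 = 12
13 = 1·9 + 4, so a_1 = 1
9 = 2·4 + 1, so a_2 = 2
4 = 4·1 + 0, so a_3 = 4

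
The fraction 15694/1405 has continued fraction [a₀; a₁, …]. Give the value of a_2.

Apply division with remainder until the remainder is 0:
15694 ÷ 1405 → quotient 11, remainder 239
1405 ÷ 239 → quotient 5, remainder 210
239 ÷ 210 → quotient 1, remainder 29

1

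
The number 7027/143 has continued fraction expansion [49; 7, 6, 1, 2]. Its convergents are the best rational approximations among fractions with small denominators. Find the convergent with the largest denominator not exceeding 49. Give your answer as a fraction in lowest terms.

2113/43

a_0 = 49: 49/1  (≤ bound)
a_1 = 7: 344/7  (≤ bound)
a_2 = 6: 2113/43  (≤ bound)
a_3 = 1: 2457/50  (> 49, stop)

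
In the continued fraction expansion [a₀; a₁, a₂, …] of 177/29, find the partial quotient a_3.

177 = 6·29 + 3, so a_0 = 6
29 = 9·3 + 2, so a_1 = 9
3 = 1·2 + 1, so a_2 = 1
2 = 2·1 + 0, so a_3 = 2

2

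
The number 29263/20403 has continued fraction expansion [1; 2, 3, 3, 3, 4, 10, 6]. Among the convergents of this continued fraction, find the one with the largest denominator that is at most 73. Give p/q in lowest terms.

a_0 = 1: 1/1  (≤ bound)
a_1 = 2: 3/2  (≤ bound)
a_2 = 3: 10/7  (≤ bound)
a_3 = 3: 33/23  (≤ bound)
a_4 = 3: 109/76  (> 73, stop)

33/23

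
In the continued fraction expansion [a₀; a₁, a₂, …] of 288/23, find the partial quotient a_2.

1

⌊288/23⌋ = 12, remainder 12
⌊23/12⌋ = 1, remainder 11
⌊12/11⌋ = 1, remainder 1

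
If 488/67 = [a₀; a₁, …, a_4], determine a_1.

3

Repeatedly divide and take the remainder:
488 = 7·67 + 19, so a_0 = 7
67 = 3·19 + 10, so a_1 = 3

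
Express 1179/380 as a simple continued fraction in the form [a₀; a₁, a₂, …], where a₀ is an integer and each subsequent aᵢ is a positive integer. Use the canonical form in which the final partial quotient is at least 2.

Run the Euclidean algorithm, recording each quotient:
⌊1179/380⌋ = 3, remainder 39
⌊380/39⌋ = 9, remainder 29
⌊39/29⌋ = 1, remainder 10
⌊29/10⌋ = 2, remainder 9
⌊10/9⌋ = 1, remainder 1
⌊9/1⌋ = 9, remainder 0

[3; 9, 1, 2, 1, 9]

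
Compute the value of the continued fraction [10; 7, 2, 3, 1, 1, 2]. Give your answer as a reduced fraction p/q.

3091/305

Start with 2.
1 + 1/(2/1) = 1 + 1/2 = 3/2
1 + 1/(3/2) = 1 + 2/3 = 5/3
3 + 1/(5/3) = 3 + 3/5 = 18/5
2 + 1/(18/5) = 2 + 5/18 = 41/18
7 + 1/(41/18) = 7 + 18/41 = 305/41
10 + 1/(305/41) = 10 + 41/305 = 3091/305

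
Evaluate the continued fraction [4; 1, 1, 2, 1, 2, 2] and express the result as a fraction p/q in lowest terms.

Work from the innermost term outward:
Start with 2.
2 + 1/(2/1) = 2 + 1/2 = 5/2
1 + 1/(5/2) = 1 + 2/5 = 7/5
2 + 1/(7/5) = 2 + 5/7 = 19/7
1 + 1/(19/7) = 1 + 7/19 = 26/19
1 + 1/(26/19) = 1 + 19/26 = 45/26
4 + 1/(45/26) = 4 + 26/45 = 206/45

206/45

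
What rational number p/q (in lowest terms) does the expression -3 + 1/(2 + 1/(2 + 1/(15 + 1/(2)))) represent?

Start with 2.
15 + 1/(2/1) = 15 + 1/2 = 31/2
2 + 1/(31/2) = 2 + 2/31 = 64/31
2 + 1/(64/31) = 2 + 31/64 = 159/64
-3 + 1/(159/64) = -3 + 64/159 = -413/159

-413/159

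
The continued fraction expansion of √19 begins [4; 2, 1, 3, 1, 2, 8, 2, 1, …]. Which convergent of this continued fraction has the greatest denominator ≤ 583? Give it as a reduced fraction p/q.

1421/326

a_0 = 4: 4/1  (≤ bound)
a_1 = 2: 9/2  (≤ bound)
a_2 = 1: 13/3  (≤ bound)
a_3 = 3: 48/11  (≤ bound)
a_4 = 1: 61/14  (≤ bound)
a_5 = 2: 170/39  (≤ bound)
a_6 = 8: 1421/326  (≤ bound)
a_7 = 2: 3012/691  (> 583, stop)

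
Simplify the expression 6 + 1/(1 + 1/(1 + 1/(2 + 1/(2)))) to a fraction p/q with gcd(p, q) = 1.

79/12

a_0 = 6: 6/1
a_1 = 1: 7/1
a_2 = 1: 13/2
a_3 = 2: 33/5
a_4 = 2: 79/12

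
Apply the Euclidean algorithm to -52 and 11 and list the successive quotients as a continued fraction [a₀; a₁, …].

Apply division with remainder until the remainder is 0:
-52 = -5·11 + 3, so a_0 = -5
11 = 3·3 + 2, so a_1 = 3
3 = 1·2 + 1, so a_2 = 1
2 = 2·1 + 0, so a_3 = 2

[-5; 3, 1, 2]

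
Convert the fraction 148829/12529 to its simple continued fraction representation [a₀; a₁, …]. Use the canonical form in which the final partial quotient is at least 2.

148829 ÷ 12529 → quotient 11, remainder 11010
12529 ÷ 11010 → quotient 1, remainder 1519
11010 ÷ 1519 → quotient 7, remainder 377
1519 ÷ 377 → quotient 4, remainder 11
377 ÷ 11 → quotient 34, remainder 3
11 ÷ 3 → quotient 3, remainder 2
3 ÷ 2 → quotient 1, remainder 1
2 ÷ 1 → quotient 2, remainder 0

[11; 1, 7, 4, 34, 3, 1, 2]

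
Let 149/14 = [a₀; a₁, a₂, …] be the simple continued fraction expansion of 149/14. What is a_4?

4

149 ÷ 14 → quotient 10, remainder 9
14 ÷ 9 → quotient 1, remainder 5
9 ÷ 5 → quotient 1, remainder 4
5 ÷ 4 → quotient 1, remainder 1
4 ÷ 1 → quotient 4, remainder 0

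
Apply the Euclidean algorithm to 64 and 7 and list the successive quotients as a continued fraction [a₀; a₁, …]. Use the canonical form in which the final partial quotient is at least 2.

[9; 7]

⌊64/7⌋ = 9, remainder 1
⌊7/1⌋ = 7, remainder 0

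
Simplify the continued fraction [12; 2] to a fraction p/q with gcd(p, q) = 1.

25/2

Work from the innermost term outward:
Start with 2.
12 + 1/(2/1) = 12 + 1/2 = 25/2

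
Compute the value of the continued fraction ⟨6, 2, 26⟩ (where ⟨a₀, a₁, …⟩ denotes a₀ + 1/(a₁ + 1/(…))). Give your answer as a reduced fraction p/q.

344/53

a_0 = 6: 6/1
a_1 = 2: 13/2
a_2 = 26: 344/53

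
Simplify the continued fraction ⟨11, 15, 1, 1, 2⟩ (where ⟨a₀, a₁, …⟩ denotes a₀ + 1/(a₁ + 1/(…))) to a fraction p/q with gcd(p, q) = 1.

a_0 = 11: 11/1
a_1 = 15: 166/15
a_2 = 1: 177/16
a_3 = 1: 343/31
a_4 = 2: 863/78

863/78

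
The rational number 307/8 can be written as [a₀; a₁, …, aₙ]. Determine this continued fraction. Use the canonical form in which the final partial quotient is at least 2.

[38; 2, 1, 2]

Repeatedly divide and take the remainder:
307 ÷ 8 → quotient 38, remainder 3
8 ÷ 3 → quotient 2, remainder 2
3 ÷ 2 → quotient 1, remainder 1
2 ÷ 1 → quotient 2, remainder 0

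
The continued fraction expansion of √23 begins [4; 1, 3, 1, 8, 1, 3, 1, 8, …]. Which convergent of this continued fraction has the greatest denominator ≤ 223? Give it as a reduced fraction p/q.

a_0 = 4: 4/1  (≤ bound)
a_1 = 1: 5/1  (≤ bound)
a_2 = 3: 19/4  (≤ bound)
a_3 = 1: 24/5  (≤ bound)
a_4 = 8: 211/44  (≤ bound)
a_5 = 1: 235/49  (≤ bound)
a_6 = 3: 916/191  (≤ bound)
a_7 = 1: 1151/240  (> 223, stop)

916/191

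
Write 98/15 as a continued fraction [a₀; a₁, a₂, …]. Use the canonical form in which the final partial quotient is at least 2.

[6; 1, 1, 7]

Apply division with remainder until the remainder is 0:
⌊98/15⌋ = 6, remainder 8
⌊15/8⌋ = 1, remainder 7
⌊8/7⌋ = 1, remainder 1
⌊7/1⌋ = 7, remainder 0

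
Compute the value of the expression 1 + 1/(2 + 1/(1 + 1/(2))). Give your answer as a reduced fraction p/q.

11/8

Start with 2.
1 + 1/(2/1) = 1 + 1/2 = 3/2
2 + 1/(3/2) = 2 + 2/3 = 8/3
1 + 1/(8/3) = 1 + 3/8 = 11/8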